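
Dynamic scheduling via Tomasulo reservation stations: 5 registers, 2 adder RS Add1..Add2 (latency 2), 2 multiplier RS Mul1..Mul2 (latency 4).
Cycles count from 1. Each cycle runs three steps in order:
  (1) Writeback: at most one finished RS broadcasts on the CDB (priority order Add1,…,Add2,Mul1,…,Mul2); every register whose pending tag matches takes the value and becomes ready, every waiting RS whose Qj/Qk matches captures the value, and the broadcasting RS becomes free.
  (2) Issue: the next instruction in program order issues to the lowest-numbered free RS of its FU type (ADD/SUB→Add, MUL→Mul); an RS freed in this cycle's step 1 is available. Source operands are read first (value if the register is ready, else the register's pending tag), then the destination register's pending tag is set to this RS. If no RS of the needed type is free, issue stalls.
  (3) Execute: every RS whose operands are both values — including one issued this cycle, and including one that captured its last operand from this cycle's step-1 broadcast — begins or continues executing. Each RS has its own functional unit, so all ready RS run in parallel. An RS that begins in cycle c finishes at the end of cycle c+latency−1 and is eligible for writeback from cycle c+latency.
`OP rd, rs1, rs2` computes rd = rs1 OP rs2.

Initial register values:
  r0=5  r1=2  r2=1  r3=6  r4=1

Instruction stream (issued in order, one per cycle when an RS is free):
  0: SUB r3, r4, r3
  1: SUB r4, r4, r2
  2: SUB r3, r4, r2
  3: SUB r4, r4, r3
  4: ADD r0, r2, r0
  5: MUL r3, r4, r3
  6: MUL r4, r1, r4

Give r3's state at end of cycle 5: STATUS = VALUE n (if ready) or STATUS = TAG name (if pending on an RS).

  c1: issue SUB r3<-Add1  regs: r0:5,r1:2,r2:1,r3:Add1,r4:1
  c2: issue SUB r4<-Add2  regs: r0:5,r1:2,r2:1,r3:Add1,r4:Add2
  c3: CDB Add1=-5; issue SUB r3<-Add1  regs: r0:5,r1:2,r2:1,r3:Add1,r4:Add2
  c4: CDB Add2=0; issue SUB r4<-Add2  regs: r0:5,r1:2,r2:1,r3:Add1,r4:Add2
  c5: stall  regs: r0:5,r1:2,r2:1,r3:Add1,r4:Add2

STATUS = TAG Add1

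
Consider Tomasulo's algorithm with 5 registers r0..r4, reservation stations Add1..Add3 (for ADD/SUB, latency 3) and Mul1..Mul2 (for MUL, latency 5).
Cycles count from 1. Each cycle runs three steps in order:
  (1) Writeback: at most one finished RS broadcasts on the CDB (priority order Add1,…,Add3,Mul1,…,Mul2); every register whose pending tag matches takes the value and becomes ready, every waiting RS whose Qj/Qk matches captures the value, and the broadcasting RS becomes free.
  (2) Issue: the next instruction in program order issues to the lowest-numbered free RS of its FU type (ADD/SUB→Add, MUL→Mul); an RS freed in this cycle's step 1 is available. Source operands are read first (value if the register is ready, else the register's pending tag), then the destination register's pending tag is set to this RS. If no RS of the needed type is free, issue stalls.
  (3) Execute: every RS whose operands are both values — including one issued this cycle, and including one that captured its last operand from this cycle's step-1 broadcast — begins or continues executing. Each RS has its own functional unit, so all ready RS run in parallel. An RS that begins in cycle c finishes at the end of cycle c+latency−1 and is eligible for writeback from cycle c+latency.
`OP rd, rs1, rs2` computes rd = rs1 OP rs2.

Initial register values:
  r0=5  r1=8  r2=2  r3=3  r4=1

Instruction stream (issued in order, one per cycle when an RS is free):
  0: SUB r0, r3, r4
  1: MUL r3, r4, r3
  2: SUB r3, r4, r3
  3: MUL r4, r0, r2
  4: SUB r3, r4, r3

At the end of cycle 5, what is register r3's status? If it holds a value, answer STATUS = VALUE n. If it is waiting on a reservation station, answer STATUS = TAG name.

c1: issue SUB r0<-Add1 | r0:Add1,r1:8,r2:2,r3:3,r4:1
c2: issue MUL r3<-Mul1 | r0:Add1,r1:8,r2:2,r3:Mul1,r4:1
c3: issue SUB r3<-Add2 | r0:Add1,r1:8,r2:2,r3:Add2,r4:1
c4: CDB Add1=2; issue MUL r4<-Mul2 | r0:2,r1:8,r2:2,r3:Add2,r4:Mul2
c5: issue SUB r3<-Add1 | r0:2,r1:8,r2:2,r3:Add1,r4:Mul2

STATUS = TAG Add1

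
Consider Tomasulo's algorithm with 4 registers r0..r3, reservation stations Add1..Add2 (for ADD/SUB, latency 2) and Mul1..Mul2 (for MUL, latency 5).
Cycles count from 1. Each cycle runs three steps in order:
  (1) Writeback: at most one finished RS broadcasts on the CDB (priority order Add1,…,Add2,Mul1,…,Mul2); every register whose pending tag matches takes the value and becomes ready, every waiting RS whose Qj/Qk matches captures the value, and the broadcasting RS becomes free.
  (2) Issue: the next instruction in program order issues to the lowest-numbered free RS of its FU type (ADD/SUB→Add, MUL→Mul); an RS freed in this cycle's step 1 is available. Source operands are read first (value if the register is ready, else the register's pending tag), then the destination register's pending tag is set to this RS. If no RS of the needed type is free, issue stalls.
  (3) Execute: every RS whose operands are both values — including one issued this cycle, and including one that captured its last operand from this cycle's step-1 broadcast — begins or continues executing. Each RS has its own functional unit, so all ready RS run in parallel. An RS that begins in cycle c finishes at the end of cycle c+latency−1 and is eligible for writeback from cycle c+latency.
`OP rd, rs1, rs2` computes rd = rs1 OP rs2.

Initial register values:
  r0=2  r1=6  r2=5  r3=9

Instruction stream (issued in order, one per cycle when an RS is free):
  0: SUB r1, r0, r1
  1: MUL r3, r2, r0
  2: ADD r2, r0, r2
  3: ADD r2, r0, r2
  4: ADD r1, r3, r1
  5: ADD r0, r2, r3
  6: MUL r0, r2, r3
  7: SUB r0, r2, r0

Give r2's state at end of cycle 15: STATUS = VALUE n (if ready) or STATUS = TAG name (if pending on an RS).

c1: issue SUB r1<-Add1 | r0:2,r1:Add1,r2:5,r3:9
c2: issue MUL r3<-Mul1 | r0:2,r1:Add1,r2:5,r3:Mul1
c3: CDB Add1=-4; issue ADD r2<-Add1 | r0:2,r1:-4,r2:Add1,r3:Mul1
c4: issue ADD r2<-Add2 | r0:2,r1:-4,r2:Add2,r3:Mul1
c5: CDB Add1=7; issue ADD r1<-Add1 | r0:2,r1:Add1,r2:Add2,r3:Mul1
c6: stall | r0:2,r1:Add1,r2:Add2,r3:Mul1
c7: CDB Add2=9; issue ADD r0<-Add2 | r0:Add2,r1:Add1,r2:9,r3:Mul1
c8: CDB Mul1=10; issue MUL r0<-Mul1 | r0:Mul1,r1:Add1,r2:9,r3:10
c9: stall | r0:Mul1,r1:Add1,r2:9,r3:10
c10: CDB Add1=6; issue SUB r0<-Add1 | r0:Add1,r1:6,r2:9,r3:10
c11: CDB Add2=19 | r0:Add1,r1:6,r2:9,r3:10
c12: - | r0:Add1,r1:6,r2:9,r3:10
c13: CDB Mul1=90 | r0:Add1,r1:6,r2:9,r3:10
c14: - | r0:Add1,r1:6,r2:9,r3:10
c15: CDB Add1=-81 | r0:-81,r1:6,r2:9,r3:10

STATUS = VALUE 9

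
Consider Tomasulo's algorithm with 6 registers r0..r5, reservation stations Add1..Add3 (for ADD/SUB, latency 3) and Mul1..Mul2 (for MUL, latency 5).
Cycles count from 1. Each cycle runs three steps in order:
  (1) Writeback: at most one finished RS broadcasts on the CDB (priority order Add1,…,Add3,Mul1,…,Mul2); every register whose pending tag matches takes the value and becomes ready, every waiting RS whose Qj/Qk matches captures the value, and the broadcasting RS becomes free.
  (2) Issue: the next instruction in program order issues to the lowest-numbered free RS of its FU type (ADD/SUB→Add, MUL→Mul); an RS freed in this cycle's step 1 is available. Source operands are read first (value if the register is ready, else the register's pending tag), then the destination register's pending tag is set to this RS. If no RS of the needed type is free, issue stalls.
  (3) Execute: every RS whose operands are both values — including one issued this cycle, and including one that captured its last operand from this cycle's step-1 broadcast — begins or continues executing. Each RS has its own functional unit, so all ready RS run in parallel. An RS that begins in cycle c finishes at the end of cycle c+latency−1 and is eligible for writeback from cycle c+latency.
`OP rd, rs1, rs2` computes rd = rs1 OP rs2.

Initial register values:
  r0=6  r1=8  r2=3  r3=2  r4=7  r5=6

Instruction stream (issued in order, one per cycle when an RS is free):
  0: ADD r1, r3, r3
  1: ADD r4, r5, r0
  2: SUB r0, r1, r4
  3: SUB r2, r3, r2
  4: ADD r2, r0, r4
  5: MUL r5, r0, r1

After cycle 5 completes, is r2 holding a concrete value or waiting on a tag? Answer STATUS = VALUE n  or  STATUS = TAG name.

STATUS = TAG Add2

c1: issue ADD r1<-Add1 | r0:6,r1:Add1,r2:3,r3:2,r4:7,r5:6
c2: issue ADD r4<-Add2 | r0:6,r1:Add1,r2:3,r3:2,r4:Add2,r5:6
c3: issue SUB r0<-Add3 | r0:Add3,r1:Add1,r2:3,r3:2,r4:Add2,r5:6
c4: CDB Add1=4; issue SUB r2<-Add1 | r0:Add3,r1:4,r2:Add1,r3:2,r4:Add2,r5:6
c5: CDB Add2=12; issue ADD r2<-Add2 | r0:Add3,r1:4,r2:Add2,r3:2,r4:12,r5:6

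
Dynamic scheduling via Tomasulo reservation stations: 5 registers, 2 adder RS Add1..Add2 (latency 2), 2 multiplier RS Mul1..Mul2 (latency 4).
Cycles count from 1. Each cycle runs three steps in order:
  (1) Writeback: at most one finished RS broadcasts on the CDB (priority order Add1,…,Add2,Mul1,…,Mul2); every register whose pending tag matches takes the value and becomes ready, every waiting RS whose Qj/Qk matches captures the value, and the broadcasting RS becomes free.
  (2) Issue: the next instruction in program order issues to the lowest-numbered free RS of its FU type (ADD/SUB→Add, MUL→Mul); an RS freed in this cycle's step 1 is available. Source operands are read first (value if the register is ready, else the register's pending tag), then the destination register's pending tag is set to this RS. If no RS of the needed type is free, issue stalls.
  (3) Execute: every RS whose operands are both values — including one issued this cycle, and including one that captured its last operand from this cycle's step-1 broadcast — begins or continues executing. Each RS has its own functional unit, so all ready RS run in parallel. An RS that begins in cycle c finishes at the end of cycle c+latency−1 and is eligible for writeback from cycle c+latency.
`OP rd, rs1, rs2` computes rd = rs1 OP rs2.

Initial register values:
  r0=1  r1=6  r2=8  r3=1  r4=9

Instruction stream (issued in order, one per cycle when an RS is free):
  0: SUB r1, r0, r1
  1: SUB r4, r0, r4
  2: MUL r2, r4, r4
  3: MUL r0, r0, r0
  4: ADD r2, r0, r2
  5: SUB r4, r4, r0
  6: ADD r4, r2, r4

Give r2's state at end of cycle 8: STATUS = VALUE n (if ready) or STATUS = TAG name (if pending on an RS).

  c1: issue SUB r1<-Add1  regs: r0:1,r1:Add1,r2:8,r3:1,r4:9
  c2: issue SUB r4<-Add2  regs: r0:1,r1:Add1,r2:8,r3:1,r4:Add2
  c3: CDB Add1=-5; issue MUL r2<-Mul1  regs: r0:1,r1:-5,r2:Mul1,r3:1,r4:Add2
  c4: CDB Add2=-8; issue MUL r0<-Mul2  regs: r0:Mul2,r1:-5,r2:Mul1,r3:1,r4:-8
  c5: issue ADD r2<-Add1  regs: r0:Mul2,r1:-5,r2:Add1,r3:1,r4:-8
  c6: issue SUB r4<-Add2  regs: r0:Mul2,r1:-5,r2:Add1,r3:1,r4:Add2
  c7: stall  regs: r0:Mul2,r1:-5,r2:Add1,r3:1,r4:Add2
  c8: CDB Mul1=64; stall  regs: r0:Mul2,r1:-5,r2:Add1,r3:1,r4:Add2

STATUS = TAG Add1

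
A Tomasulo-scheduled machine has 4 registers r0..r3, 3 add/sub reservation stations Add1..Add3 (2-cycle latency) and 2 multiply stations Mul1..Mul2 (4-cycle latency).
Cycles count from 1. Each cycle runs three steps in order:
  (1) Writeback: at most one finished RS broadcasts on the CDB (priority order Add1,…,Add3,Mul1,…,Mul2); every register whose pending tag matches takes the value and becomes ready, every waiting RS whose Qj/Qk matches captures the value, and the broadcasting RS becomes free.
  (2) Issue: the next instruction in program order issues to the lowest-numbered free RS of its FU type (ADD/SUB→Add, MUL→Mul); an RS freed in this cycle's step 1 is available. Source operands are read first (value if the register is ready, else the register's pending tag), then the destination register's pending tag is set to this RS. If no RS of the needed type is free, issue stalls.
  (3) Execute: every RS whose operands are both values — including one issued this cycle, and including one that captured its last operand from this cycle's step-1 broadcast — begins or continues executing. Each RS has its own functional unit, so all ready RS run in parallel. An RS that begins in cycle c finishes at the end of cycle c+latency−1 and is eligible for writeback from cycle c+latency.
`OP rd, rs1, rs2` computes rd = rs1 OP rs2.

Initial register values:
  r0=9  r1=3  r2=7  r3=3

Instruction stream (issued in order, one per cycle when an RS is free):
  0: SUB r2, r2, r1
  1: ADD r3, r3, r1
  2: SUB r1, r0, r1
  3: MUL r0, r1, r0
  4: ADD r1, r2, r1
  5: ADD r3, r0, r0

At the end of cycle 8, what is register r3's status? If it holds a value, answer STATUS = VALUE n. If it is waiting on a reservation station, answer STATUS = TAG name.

cycle 1: issue SUB r2<-Add1 // r0:9,r1:3,r2:Add1,r3:3
cycle 2: issue ADD r3<-Add2 // r0:9,r1:3,r2:Add1,r3:Add2
cycle 3: CDB Add1=4; issue SUB r1<-Add1 // r0:9,r1:Add1,r2:4,r3:Add2
cycle 4: CDB Add2=6; issue MUL r0<-Mul1 // r0:Mul1,r1:Add1,r2:4,r3:6
cycle 5: CDB Add1=6; issue ADD r1<-Add1 // r0:Mul1,r1:Add1,r2:4,r3:6
cycle 6: issue ADD r3<-Add2 // r0:Mul1,r1:Add1,r2:4,r3:Add2
cycle 7: CDB Add1=10 // r0:Mul1,r1:10,r2:4,r3:Add2
cycle 8: - // r0:Mul1,r1:10,r2:4,r3:Add2

STATUS = TAG Add2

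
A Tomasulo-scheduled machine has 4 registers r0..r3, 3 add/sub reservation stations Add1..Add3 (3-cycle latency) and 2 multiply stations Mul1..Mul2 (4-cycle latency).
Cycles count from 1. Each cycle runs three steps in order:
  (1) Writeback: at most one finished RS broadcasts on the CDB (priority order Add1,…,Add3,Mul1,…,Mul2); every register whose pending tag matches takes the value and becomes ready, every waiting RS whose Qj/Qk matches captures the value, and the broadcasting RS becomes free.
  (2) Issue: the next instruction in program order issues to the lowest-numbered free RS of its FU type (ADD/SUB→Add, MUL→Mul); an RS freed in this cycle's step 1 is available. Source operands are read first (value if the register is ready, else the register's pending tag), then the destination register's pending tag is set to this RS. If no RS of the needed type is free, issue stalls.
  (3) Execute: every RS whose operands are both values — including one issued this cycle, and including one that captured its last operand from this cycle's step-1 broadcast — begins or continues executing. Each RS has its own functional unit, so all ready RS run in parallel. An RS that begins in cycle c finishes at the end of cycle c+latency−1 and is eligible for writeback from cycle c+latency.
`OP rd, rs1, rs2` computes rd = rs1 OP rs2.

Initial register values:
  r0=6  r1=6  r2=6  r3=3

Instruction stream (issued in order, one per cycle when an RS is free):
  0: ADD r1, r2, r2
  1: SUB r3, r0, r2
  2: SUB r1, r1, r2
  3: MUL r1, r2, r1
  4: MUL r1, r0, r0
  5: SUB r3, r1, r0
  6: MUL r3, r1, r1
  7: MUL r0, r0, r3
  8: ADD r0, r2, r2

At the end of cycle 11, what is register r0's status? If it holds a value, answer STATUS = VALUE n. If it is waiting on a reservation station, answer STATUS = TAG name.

STATUS = TAG Mul1

  c1: issue ADD r1<-Add1  regs: r0:6,r1:Add1,r2:6,r3:3
  c2: issue SUB r3<-Add2  regs: r0:6,r1:Add1,r2:6,r3:Add2
  c3: issue SUB r1<-Add3  regs: r0:6,r1:Add3,r2:6,r3:Add2
  c4: CDB Add1=12; issue MUL r1<-Mul1  regs: r0:6,r1:Mul1,r2:6,r3:Add2
  c5: CDB Add2=0; issue MUL r1<-Mul2  regs: r0:6,r1:Mul2,r2:6,r3:0
  c6: issue SUB r3<-Add1  regs: r0:6,r1:Mul2,r2:6,r3:Add1
  c7: CDB Add3=6; stall  regs: r0:6,r1:Mul2,r2:6,r3:Add1
  c8: stall  regs: r0:6,r1:Mul2,r2:6,r3:Add1
  c9: CDB Mul2=36; issue MUL r3<-Mul2  regs: r0:6,r1:36,r2:6,r3:Mul2
  c10: stall  regs: r0:6,r1:36,r2:6,r3:Mul2
  c11: CDB Mul1=36; issue MUL r0<-Mul1  regs: r0:Mul1,r1:36,r2:6,r3:Mul2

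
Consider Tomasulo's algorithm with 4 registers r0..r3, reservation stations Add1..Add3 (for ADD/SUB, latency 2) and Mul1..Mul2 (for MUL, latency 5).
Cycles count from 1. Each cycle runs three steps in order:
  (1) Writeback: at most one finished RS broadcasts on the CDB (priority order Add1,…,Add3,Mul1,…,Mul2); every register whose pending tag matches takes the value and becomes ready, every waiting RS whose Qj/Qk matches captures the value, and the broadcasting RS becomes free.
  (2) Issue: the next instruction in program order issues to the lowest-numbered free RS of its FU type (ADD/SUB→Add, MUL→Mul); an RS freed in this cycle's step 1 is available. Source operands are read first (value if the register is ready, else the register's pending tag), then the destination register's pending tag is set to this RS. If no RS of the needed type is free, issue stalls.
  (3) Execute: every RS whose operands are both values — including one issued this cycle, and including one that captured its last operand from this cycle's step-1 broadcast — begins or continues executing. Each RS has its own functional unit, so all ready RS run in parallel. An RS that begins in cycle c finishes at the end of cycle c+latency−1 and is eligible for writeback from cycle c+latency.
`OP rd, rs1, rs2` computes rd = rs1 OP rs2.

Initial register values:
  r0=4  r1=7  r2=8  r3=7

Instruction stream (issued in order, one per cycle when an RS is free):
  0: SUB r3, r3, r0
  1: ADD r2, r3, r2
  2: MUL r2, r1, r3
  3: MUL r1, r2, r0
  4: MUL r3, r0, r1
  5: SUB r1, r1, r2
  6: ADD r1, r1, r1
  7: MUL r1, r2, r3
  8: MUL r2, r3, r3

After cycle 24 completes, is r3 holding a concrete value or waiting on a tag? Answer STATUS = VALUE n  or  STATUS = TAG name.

c1: issue SUB r3<-Add1 | r0:4,r1:7,r2:8,r3:Add1
c2: issue ADD r2<-Add2 | r0:4,r1:7,r2:Add2,r3:Add1
c3: CDB Add1=3; issue MUL r2<-Mul1 | r0:4,r1:7,r2:Mul1,r3:3
c4: issue MUL r1<-Mul2 | r0:4,r1:Mul2,r2:Mul1,r3:3
c5: CDB Add2=11; stall | r0:4,r1:Mul2,r2:Mul1,r3:3
c6: stall | r0:4,r1:Mul2,r2:Mul1,r3:3
c7: stall | r0:4,r1:Mul2,r2:Mul1,r3:3
c8: CDB Mul1=21; issue MUL r3<-Mul1 | r0:4,r1:Mul2,r2:21,r3:Mul1
c9: issue SUB r1<-Add1 | r0:4,r1:Add1,r2:21,r3:Mul1
c10: issue ADD r1<-Add2 | r0:4,r1:Add2,r2:21,r3:Mul1
c11: stall | r0:4,r1:Add2,r2:21,r3:Mul1
c12: stall | r0:4,r1:Add2,r2:21,r3:Mul1
c13: CDB Mul2=84; issue MUL r1<-Mul2 | r0:4,r1:Mul2,r2:21,r3:Mul1
c14: stall | r0:4,r1:Mul2,r2:21,r3:Mul1
c15: CDB Add1=63; stall | r0:4,r1:Mul2,r2:21,r3:Mul1
c16: stall | r0:4,r1:Mul2,r2:21,r3:Mul1
c17: CDB Add2=126; stall | r0:4,r1:Mul2,r2:21,r3:Mul1
c18: CDB Mul1=336; issue MUL r2<-Mul1 | r0:4,r1:Mul2,r2:Mul1,r3:336
c19: - | r0:4,r1:Mul2,r2:Mul1,r3:336
c20: - | r0:4,r1:Mul2,r2:Mul1,r3:336
c21: - | r0:4,r1:Mul2,r2:Mul1,r3:336
c22: - | r0:4,r1:Mul2,r2:Mul1,r3:336
c23: CDB Mul1=112896 | r0:4,r1:Mul2,r2:112896,r3:336
c24: CDB Mul2=7056 | r0:4,r1:7056,r2:112896,r3:336

STATUS = VALUE 336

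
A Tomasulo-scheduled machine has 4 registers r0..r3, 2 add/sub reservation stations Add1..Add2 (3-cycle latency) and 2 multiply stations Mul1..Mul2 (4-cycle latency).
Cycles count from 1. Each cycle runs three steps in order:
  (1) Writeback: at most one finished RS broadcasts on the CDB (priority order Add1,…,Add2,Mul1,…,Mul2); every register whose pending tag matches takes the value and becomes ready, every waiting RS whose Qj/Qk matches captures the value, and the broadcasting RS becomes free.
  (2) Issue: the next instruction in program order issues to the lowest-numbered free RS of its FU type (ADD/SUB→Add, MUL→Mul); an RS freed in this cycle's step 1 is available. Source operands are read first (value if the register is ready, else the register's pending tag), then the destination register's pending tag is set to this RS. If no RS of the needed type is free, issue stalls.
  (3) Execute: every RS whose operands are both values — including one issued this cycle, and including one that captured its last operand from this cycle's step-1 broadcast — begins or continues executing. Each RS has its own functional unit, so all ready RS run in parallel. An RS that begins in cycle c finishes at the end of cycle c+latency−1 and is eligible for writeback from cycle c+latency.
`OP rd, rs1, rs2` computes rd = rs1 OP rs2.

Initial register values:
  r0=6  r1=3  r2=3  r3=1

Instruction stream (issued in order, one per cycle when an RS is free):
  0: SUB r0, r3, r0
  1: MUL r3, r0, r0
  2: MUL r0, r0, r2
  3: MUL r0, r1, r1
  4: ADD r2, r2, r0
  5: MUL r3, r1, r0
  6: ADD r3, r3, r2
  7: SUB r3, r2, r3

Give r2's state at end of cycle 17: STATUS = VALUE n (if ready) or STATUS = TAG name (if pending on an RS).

STATUS = VALUE 12

  c1: issue SUB r0<-Add1  regs: r0:Add1,r1:3,r2:3,r3:1
  c2: issue MUL r3<-Mul1  regs: r0:Add1,r1:3,r2:3,r3:Mul1
  c3: issue MUL r0<-Mul2  regs: r0:Mul2,r1:3,r2:3,r3:Mul1
  c4: CDB Add1=-5; stall  regs: r0:Mul2,r1:3,r2:3,r3:Mul1
  c5: stall  regs: r0:Mul2,r1:3,r2:3,r3:Mul1
  c6: stall  regs: r0:Mul2,r1:3,r2:3,r3:Mul1
  c7: stall  regs: r0:Mul2,r1:3,r2:3,r3:Mul1
  c8: CDB Mul1=25; issue MUL r0<-Mul1  regs: r0:Mul1,r1:3,r2:3,r3:25
  c9: CDB Mul2=-15; issue ADD r2<-Add1  regs: r0:Mul1,r1:3,r2:Add1,r3:25
  c10: issue MUL r3<-Mul2  regs: r0:Mul1,r1:3,r2:Add1,r3:Mul2
  c11: issue ADD r3<-Add2  regs: r0:Mul1,r1:3,r2:Add1,r3:Add2
  c12: CDB Mul1=9; stall  regs: r0:9,r1:3,r2:Add1,r3:Add2
  c13: stall  regs: r0:9,r1:3,r2:Add1,r3:Add2
  c14: stall  regs: r0:9,r1:3,r2:Add1,r3:Add2
  c15: CDB Add1=12; issue SUB r3<-Add1  regs: r0:9,r1:3,r2:12,r3:Add1
  c16: CDB Mul2=27  regs: r0:9,r1:3,r2:12,r3:Add1
  c17: -  regs: r0:9,r1:3,r2:12,r3:Add1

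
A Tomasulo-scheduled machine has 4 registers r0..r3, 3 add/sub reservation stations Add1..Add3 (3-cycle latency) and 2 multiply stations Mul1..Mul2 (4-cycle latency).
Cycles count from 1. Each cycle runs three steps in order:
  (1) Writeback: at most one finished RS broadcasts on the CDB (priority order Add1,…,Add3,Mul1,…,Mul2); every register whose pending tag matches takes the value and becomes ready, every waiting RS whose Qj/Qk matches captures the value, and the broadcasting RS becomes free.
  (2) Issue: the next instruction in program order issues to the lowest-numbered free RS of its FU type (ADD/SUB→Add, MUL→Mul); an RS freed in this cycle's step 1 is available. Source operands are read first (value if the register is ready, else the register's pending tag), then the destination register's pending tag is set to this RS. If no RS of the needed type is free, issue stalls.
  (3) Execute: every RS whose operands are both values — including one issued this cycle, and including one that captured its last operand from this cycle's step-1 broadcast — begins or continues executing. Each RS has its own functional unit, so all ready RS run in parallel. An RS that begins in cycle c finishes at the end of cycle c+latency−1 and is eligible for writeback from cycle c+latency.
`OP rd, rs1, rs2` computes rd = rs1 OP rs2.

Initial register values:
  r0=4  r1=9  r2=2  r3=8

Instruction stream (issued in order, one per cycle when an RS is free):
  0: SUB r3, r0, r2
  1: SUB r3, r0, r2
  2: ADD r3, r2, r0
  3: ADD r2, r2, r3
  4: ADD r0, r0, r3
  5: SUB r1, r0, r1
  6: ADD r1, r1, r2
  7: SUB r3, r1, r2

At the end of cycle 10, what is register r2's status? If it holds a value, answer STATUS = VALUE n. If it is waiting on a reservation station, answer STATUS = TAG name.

c1: issue SUB r3<-Add1 | r0:4,r1:9,r2:2,r3:Add1
c2: issue SUB r3<-Add2 | r0:4,r1:9,r2:2,r3:Add2
c3: issue ADD r3<-Add3 | r0:4,r1:9,r2:2,r3:Add3
c4: CDB Add1=2; issue ADD r2<-Add1 | r0:4,r1:9,r2:Add1,r3:Add3
c5: CDB Add2=2; issue ADD r0<-Add2 | r0:Add2,r1:9,r2:Add1,r3:Add3
c6: CDB Add3=6; issue SUB r1<-Add3 | r0:Add2,r1:Add3,r2:Add1,r3:6
c7: stall | r0:Add2,r1:Add3,r2:Add1,r3:6
c8: stall | r0:Add2,r1:Add3,r2:Add1,r3:6
c9: CDB Add1=8; issue ADD r1<-Add1 | r0:Add2,r1:Add1,r2:8,r3:6
c10: CDB Add2=10; issue SUB r3<-Add2 | r0:10,r1:Add1,r2:8,r3:Add2

STATUS = VALUE 8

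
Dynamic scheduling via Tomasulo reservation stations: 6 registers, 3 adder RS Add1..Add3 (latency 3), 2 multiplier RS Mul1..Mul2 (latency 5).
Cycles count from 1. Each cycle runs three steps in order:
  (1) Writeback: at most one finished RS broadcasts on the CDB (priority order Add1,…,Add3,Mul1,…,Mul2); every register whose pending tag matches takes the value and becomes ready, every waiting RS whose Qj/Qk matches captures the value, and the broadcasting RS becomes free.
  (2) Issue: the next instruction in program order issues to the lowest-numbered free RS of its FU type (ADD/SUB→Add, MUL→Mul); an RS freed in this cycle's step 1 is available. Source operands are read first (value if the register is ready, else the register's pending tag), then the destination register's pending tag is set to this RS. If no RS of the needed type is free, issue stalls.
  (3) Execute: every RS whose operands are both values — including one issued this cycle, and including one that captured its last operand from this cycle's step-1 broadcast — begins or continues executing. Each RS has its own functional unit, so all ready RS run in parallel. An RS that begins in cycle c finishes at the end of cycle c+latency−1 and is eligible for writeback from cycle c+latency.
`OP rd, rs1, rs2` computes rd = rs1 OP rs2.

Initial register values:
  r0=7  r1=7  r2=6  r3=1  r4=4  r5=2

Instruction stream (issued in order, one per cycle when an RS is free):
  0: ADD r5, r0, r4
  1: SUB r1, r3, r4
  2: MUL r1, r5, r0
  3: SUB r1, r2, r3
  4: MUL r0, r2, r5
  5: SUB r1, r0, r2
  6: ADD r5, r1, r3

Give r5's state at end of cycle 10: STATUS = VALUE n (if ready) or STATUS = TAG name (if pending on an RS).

STATUS = TAG Add1

  c1: issue ADD r5<-Add1  regs: r0:7,r1:7,r2:6,r3:1,r4:4,r5:Add1
  c2: issue SUB r1<-Add2  regs: r0:7,r1:Add2,r2:6,r3:1,r4:4,r5:Add1
  c3: issue MUL r1<-Mul1  regs: r0:7,r1:Mul1,r2:6,r3:1,r4:4,r5:Add1
  c4: CDB Add1=11; issue SUB r1<-Add1  regs: r0:7,r1:Add1,r2:6,r3:1,r4:4,r5:11
  c5: CDB Add2=-3; issue MUL r0<-Mul2  regs: r0:Mul2,r1:Add1,r2:6,r3:1,r4:4,r5:11
  c6: issue SUB r1<-Add2  regs: r0:Mul2,r1:Add2,r2:6,r3:1,r4:4,r5:11
  c7: CDB Add1=5; issue ADD r5<-Add1  regs: r0:Mul2,r1:Add2,r2:6,r3:1,r4:4,r5:Add1
  c8: -  regs: r0:Mul2,r1:Add2,r2:6,r3:1,r4:4,r5:Add1
  c9: CDB Mul1=77  regs: r0:Mul2,r1:Add2,r2:6,r3:1,r4:4,r5:Add1
  c10: CDB Mul2=66  regs: r0:66,r1:Add2,r2:6,r3:1,r4:4,r5:Add1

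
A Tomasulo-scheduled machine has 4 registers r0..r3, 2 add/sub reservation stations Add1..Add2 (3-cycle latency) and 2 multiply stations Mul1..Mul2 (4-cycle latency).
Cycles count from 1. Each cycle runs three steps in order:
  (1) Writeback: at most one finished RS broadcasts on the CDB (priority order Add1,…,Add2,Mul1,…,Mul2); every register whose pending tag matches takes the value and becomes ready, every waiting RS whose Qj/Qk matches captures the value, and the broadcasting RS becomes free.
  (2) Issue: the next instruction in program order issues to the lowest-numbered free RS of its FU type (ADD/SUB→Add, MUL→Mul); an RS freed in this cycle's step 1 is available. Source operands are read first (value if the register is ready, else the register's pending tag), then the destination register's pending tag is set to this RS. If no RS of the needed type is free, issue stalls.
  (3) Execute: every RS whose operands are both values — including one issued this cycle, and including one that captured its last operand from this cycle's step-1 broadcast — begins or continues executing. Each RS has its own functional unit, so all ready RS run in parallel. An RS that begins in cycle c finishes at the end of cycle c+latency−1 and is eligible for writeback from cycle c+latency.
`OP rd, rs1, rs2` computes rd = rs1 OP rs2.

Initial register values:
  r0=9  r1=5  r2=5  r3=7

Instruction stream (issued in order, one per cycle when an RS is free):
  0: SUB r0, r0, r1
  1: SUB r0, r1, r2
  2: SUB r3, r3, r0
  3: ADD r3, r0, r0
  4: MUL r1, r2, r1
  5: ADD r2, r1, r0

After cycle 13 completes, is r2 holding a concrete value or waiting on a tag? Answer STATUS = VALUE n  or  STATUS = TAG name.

STATUS = VALUE 25

  c1: issue SUB r0<-Add1  regs: r0:Add1,r1:5,r2:5,r3:7
  c2: issue SUB r0<-Add2  regs: r0:Add2,r1:5,r2:5,r3:7
  c3: stall  regs: r0:Add2,r1:5,r2:5,r3:7
  c4: CDB Add1=4; issue SUB r3<-Add1  regs: r0:Add2,r1:5,r2:5,r3:Add1
  c5: CDB Add2=0; issue ADD r3<-Add2  regs: r0:0,r1:5,r2:5,r3:Add2
  c6: issue MUL r1<-Mul1  regs: r0:0,r1:Mul1,r2:5,r3:Add2
  c7: stall  regs: r0:0,r1:Mul1,r2:5,r3:Add2
  c8: CDB Add1=7; issue ADD r2<-Add1  regs: r0:0,r1:Mul1,r2:Add1,r3:Add2
  c9: CDB Add2=0  regs: r0:0,r1:Mul1,r2:Add1,r3:0
  c10: CDB Mul1=25  regs: r0:0,r1:25,r2:Add1,r3:0
  c11: -  regs: r0:0,r1:25,r2:Add1,r3:0
  c12: -  regs: r0:0,r1:25,r2:Add1,r3:0
  c13: CDB Add1=25  regs: r0:0,r1:25,r2:25,r3:0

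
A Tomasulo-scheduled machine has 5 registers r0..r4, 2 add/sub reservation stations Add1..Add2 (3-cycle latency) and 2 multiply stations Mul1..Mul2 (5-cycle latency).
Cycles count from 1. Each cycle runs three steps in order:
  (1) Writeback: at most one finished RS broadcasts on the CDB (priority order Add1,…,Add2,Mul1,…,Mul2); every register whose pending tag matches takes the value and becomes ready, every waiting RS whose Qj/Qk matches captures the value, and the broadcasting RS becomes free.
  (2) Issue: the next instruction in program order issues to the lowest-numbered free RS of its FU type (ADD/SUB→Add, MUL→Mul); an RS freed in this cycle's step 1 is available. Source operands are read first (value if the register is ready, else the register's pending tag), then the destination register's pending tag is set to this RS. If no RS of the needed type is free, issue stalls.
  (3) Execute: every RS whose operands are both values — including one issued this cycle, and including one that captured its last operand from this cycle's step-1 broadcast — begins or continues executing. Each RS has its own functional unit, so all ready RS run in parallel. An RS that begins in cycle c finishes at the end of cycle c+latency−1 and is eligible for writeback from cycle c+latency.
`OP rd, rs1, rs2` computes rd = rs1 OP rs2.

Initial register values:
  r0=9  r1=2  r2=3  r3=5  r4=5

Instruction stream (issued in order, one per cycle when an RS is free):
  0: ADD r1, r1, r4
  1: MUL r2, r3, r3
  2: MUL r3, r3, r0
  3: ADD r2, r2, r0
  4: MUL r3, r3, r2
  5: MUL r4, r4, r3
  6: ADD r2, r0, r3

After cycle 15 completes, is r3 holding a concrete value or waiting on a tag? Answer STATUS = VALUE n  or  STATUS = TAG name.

  c1: issue ADD r1<-Add1  regs: r0:9,r1:Add1,r2:3,r3:5,r4:5
  c2: issue MUL r2<-Mul1  regs: r0:9,r1:Add1,r2:Mul1,r3:5,r4:5
  c3: issue MUL r3<-Mul2  regs: r0:9,r1:Add1,r2:Mul1,r3:Mul2,r4:5
  c4: CDB Add1=7; issue ADD r2<-Add1  regs: r0:9,r1:7,r2:Add1,r3:Mul2,r4:5
  c5: stall  regs: r0:9,r1:7,r2:Add1,r3:Mul2,r4:5
  c6: stall  regs: r0:9,r1:7,r2:Add1,r3:Mul2,r4:5
  c7: CDB Mul1=25; issue MUL r3<-Mul1  regs: r0:9,r1:7,r2:Add1,r3:Mul1,r4:5
  c8: CDB Mul2=45; issue MUL r4<-Mul2  regs: r0:9,r1:7,r2:Add1,r3:Mul1,r4:Mul2
  c9: issue ADD r2<-Add2  regs: r0:9,r1:7,r2:Add2,r3:Mul1,r4:Mul2
  c10: CDB Add1=34  regs: r0:9,r1:7,r2:Add2,r3:Mul1,r4:Mul2
  c11: -  regs: r0:9,r1:7,r2:Add2,r3:Mul1,r4:Mul2
  c12: -  regs: r0:9,r1:7,r2:Add2,r3:Mul1,r4:Mul2
  c13: -  regs: r0:9,r1:7,r2:Add2,r3:Mul1,r4:Mul2
  c14: -  regs: r0:9,r1:7,r2:Add2,r3:Mul1,r4:Mul2
  c15: CDB Mul1=1530  regs: r0:9,r1:7,r2:Add2,r3:1530,r4:Mul2

STATUS = VALUE 1530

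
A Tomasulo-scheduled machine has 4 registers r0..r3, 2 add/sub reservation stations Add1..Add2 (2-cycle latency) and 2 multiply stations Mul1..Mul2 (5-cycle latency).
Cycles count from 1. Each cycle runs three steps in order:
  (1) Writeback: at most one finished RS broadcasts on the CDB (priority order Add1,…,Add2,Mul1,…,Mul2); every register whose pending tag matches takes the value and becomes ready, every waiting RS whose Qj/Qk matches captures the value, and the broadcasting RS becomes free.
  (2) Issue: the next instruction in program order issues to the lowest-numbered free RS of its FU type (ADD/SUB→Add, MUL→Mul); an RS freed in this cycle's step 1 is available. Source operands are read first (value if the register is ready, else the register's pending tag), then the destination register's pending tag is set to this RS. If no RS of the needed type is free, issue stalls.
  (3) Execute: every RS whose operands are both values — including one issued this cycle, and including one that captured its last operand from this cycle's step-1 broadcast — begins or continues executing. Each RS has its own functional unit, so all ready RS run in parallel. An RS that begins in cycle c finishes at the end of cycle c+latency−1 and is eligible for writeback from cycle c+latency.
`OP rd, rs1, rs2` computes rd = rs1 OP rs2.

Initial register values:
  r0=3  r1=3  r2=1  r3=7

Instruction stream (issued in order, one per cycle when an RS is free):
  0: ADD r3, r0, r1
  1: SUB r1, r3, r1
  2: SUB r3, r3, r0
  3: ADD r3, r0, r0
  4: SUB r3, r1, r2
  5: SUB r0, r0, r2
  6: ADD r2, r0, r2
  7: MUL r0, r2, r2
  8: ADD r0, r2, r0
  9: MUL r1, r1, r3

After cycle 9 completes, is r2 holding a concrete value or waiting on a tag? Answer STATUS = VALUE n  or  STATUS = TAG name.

STATUS = TAG Add2

c1: issue ADD r3<-Add1 | r0:3,r1:3,r2:1,r3:Add1
c2: issue SUB r1<-Add2 | r0:3,r1:Add2,r2:1,r3:Add1
c3: CDB Add1=6; issue SUB r3<-Add1 | r0:3,r1:Add2,r2:1,r3:Add1
c4: stall | r0:3,r1:Add2,r2:1,r3:Add1
c5: CDB Add1=3; issue ADD r3<-Add1 | r0:3,r1:Add2,r2:1,r3:Add1
c6: CDB Add2=3; issue SUB r3<-Add2 | r0:3,r1:3,r2:1,r3:Add2
c7: CDB Add1=6; issue SUB r0<-Add1 | r0:Add1,r1:3,r2:1,r3:Add2
c8: CDB Add2=2; issue ADD r2<-Add2 | r0:Add1,r1:3,r2:Add2,r3:2
c9: CDB Add1=2; issue MUL r0<-Mul1 | r0:Mul1,r1:3,r2:Add2,r3:2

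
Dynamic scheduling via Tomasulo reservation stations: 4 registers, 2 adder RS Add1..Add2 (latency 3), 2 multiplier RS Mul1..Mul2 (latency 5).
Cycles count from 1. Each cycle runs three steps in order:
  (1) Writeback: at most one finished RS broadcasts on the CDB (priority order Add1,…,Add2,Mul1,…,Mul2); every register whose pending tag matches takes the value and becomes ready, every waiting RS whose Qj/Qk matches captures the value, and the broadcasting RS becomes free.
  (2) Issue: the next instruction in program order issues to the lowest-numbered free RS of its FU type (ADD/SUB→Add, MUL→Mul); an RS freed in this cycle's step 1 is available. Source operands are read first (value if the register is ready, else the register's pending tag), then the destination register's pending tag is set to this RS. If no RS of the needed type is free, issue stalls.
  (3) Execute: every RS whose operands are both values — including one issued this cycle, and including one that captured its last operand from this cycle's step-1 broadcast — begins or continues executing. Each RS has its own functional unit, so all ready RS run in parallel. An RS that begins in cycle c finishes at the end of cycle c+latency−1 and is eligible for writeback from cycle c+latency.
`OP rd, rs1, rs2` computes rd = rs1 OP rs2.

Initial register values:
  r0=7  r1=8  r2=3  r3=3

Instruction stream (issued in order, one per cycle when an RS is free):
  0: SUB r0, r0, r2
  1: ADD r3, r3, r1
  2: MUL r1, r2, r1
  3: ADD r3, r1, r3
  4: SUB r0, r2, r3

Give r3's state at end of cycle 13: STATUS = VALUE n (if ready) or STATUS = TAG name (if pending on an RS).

c1: issue SUB r0<-Add1 | r0:Add1,r1:8,r2:3,r3:3
c2: issue ADD r3<-Add2 | r0:Add1,r1:8,r2:3,r3:Add2
c3: issue MUL r1<-Mul1 | r0:Add1,r1:Mul1,r2:3,r3:Add2
c4: CDB Add1=4; issue ADD r3<-Add1 | r0:4,r1:Mul1,r2:3,r3:Add1
c5: CDB Add2=11; issue SUB r0<-Add2 | r0:Add2,r1:Mul1,r2:3,r3:Add1
c6: - | r0:Add2,r1:Mul1,r2:3,r3:Add1
c7: - | r0:Add2,r1:Mul1,r2:3,r3:Add1
c8: CDB Mul1=24 | r0:Add2,r1:24,r2:3,r3:Add1
c9: - | r0:Add2,r1:24,r2:3,r3:Add1
c10: - | r0:Add2,r1:24,r2:3,r3:Add1
c11: CDB Add1=35 | r0:Add2,r1:24,r2:3,r3:35
c12: - | r0:Add2,r1:24,r2:3,r3:35
c13: - | r0:Add2,r1:24,r2:3,r3:35

STATUS = VALUE 35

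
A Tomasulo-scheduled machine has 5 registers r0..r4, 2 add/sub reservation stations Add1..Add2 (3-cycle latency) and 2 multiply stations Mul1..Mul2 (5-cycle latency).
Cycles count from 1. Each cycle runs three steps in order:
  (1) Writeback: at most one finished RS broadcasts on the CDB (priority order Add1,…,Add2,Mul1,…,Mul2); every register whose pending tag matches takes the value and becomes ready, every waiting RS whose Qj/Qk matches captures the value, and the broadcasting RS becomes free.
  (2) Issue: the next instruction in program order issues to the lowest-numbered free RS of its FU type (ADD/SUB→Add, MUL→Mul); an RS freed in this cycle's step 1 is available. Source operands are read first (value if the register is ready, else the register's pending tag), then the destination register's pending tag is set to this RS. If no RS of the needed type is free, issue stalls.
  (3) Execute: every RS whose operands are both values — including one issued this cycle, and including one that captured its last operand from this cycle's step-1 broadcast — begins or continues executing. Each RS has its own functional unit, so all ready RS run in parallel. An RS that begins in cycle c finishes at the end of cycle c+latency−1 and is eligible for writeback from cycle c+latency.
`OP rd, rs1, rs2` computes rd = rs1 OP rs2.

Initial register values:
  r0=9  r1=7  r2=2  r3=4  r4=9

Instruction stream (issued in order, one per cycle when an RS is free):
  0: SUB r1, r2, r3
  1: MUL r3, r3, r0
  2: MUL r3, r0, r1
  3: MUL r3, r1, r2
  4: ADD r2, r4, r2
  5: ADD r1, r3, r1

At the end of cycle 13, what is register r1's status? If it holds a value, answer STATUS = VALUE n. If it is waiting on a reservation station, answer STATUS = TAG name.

cycle 1: issue SUB r1<-Add1 // r0:9,r1:Add1,r2:2,r3:4,r4:9
cycle 2: issue MUL r3<-Mul1 // r0:9,r1:Add1,r2:2,r3:Mul1,r4:9
cycle 3: issue MUL r3<-Mul2 // r0:9,r1:Add1,r2:2,r3:Mul2,r4:9
cycle 4: CDB Add1=-2; stall // r0:9,r1:-2,r2:2,r3:Mul2,r4:9
cycle 5: stall // r0:9,r1:-2,r2:2,r3:Mul2,r4:9
cycle 6: stall // r0:9,r1:-2,r2:2,r3:Mul2,r4:9
cycle 7: CDB Mul1=36; issue MUL r3<-Mul1 // r0:9,r1:-2,r2:2,r3:Mul1,r4:9
cycle 8: issue ADD r2<-Add1 // r0:9,r1:-2,r2:Add1,r3:Mul1,r4:9
cycle 9: CDB Mul2=-18; issue ADD r1<-Add2 // r0:9,r1:Add2,r2:Add1,r3:Mul1,r4:9
cycle 10: - // r0:9,r1:Add2,r2:Add1,r3:Mul1,r4:9
cycle 11: CDB Add1=11 // r0:9,r1:Add2,r2:11,r3:Mul1,r4:9
cycle 12: CDB Mul1=-4 // r0:9,r1:Add2,r2:11,r3:-4,r4:9
cycle 13: - // r0:9,r1:Add2,r2:11,r3:-4,r4:9

STATUS = TAG Add2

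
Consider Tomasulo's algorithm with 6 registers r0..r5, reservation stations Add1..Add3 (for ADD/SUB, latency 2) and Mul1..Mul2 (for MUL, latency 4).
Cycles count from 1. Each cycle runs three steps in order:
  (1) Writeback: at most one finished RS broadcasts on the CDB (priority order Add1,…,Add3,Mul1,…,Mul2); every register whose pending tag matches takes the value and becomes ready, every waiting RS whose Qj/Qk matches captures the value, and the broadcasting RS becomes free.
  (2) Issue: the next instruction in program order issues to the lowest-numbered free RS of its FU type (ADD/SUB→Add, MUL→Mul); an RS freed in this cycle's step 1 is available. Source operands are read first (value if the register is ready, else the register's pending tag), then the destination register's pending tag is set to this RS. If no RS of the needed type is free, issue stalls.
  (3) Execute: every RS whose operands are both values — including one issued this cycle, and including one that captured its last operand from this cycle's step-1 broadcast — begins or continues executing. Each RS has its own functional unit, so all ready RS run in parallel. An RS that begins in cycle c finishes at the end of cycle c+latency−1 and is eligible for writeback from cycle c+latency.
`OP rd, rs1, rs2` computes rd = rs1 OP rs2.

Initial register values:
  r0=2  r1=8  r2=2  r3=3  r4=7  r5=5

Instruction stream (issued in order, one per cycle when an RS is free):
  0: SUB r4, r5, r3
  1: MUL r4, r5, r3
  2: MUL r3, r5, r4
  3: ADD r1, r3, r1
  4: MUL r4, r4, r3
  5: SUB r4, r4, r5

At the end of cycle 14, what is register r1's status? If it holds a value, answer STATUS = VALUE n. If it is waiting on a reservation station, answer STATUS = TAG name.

  c1: issue SUB r4<-Add1  regs: r0:2,r1:8,r2:2,r3:3,r4:Add1,r5:5
  c2: issue MUL r4<-Mul1  regs: r0:2,r1:8,r2:2,r3:3,r4:Mul1,r5:5
  c3: CDB Add1=2; issue MUL r3<-Mul2  regs: r0:2,r1:8,r2:2,r3:Mul2,r4:Mul1,r5:5
  c4: issue ADD r1<-Add1  regs: r0:2,r1:Add1,r2:2,r3:Mul2,r4:Mul1,r5:5
  c5: stall  regs: r0:2,r1:Add1,r2:2,r3:Mul2,r4:Mul1,r5:5
  c6: CDB Mul1=15; issue MUL r4<-Mul1  regs: r0:2,r1:Add1,r2:2,r3:Mul2,r4:Mul1,r5:5
  c7: issue SUB r4<-Add2  regs: r0:2,r1:Add1,r2:2,r3:Mul2,r4:Add2,r5:5
  c8: -  regs: r0:2,r1:Add1,r2:2,r3:Mul2,r4:Add2,r5:5
  c9: -  regs: r0:2,r1:Add1,r2:2,r3:Mul2,r4:Add2,r5:5
  c10: CDB Mul2=75  regs: r0:2,r1:Add1,r2:2,r3:75,r4:Add2,r5:5
  c11: -  regs: r0:2,r1:Add1,r2:2,r3:75,r4:Add2,r5:5
  c12: CDB Add1=83  regs: r0:2,r1:83,r2:2,r3:75,r4:Add2,r5:5
  c13: -  regs: r0:2,r1:83,r2:2,r3:75,r4:Add2,r5:5
  c14: CDB Mul1=1125  regs: r0:2,r1:83,r2:2,r3:75,r4:Add2,r5:5

STATUS = VALUE 83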